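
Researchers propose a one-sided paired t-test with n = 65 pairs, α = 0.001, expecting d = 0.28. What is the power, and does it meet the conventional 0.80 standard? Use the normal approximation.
Power ≈ 0.20; the study is underpowered (power < 0.80)

Power calculation (paired t-test, normal approximation):
z_β = d · √n - z_α
z_β = 0.28 · √65 - 3.090
z_β = 0.28 · 8.062 - 3.090
z_β = -0.833

Power = Φ(z_β) = Φ(-0.833) ≈ 0.202

Effect size d = 0.28 is small by Cohen's convention (0.2/0.5/0.8).

Threshold: power ≥ 0.80 is conventionally adequate.
Power ≈ 0.20 → the study is underpowered (power < 0.80).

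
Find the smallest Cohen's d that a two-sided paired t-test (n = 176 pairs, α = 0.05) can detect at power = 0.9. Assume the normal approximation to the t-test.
d ≈ 0.24

Minimum detectable effect (paired t-test, normal approximation):
d = (z_{α/2} + z_β) / √n
d = (1.960 + 1.282) / √176
d = 3.242 / 13.266
d ≈ 0.24

By Cohen's convention (0.2 small / 0.5 medium / 0.8 large): small effect.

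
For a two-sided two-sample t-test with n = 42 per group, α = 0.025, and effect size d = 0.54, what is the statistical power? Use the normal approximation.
Power ≈ 0.59

Power calculation (two-sample t-test, normal approximation):
z_β = d · √(n/2) - z_{α/2}
z_β = 0.54 · √(42/2) - 2.241
z_β = 0.54 · 4.583 - 2.241
z_β = 0.233

Power = Φ(z_β) = Φ(0.233) ≈ 0.592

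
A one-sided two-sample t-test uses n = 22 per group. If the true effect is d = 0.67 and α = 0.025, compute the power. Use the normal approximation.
Power ≈ 0.60

Power calculation (two-sample t-test, normal approximation):
z_β = d · √(n/2) - z_α
z_β = 0.67 · √(22/2) - 1.960
z_β = 0.67 · 3.317 - 1.960
z_β = 0.262

Power = Φ(z_β) = Φ(0.262) ≈ 0.603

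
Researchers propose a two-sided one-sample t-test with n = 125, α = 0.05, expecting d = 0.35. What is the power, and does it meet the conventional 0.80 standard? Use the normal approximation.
Power ≈ 0.97; the study is adequately powered (power ≥ 0.80)

Power calculation (one-sample t-test, normal approximation):
z_β = d · √n - z_{α/2}
z_β = 0.35 · √125 - 1.960
z_β = 0.35 · 11.180 - 1.960
z_β = 1.953

Power = Φ(z_β) = Φ(1.953) ≈ 0.975

Effect size d = 0.35 is small by Cohen's convention (0.2/0.5/0.8).

Threshold: power ≥ 0.80 is conventionally adequate.
Power ≈ 0.97 → the study is adequately powered (power ≥ 0.80).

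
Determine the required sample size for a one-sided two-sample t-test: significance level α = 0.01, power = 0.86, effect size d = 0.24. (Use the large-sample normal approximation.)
n = 403 per group

Sample size formula (two-sample t-test, normal approximation):
n = 2 · ((z_α + z_β) / d)²

z_α = 2.326 (for α = 0.01, one-sided)
z_β = 1.080 (for power = 0.86)
d = 0.24

n = 2 · ((2.326 + 1.080) / 0.24)²
n = 2 · (14.192)²
n ≈ 402.83
Round up to the next whole number: n = 403 per group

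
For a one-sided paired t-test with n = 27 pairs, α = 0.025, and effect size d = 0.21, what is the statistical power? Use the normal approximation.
Power ≈ 0.19

Power calculation (paired t-test, normal approximation):
z_β = d · √n - z_α
z_β = 0.21 · √27 - 1.960
z_β = 0.21 · 5.196 - 1.960
z_β = -0.869

Power = Φ(z_β) = Φ(-0.869) ≈ 0.192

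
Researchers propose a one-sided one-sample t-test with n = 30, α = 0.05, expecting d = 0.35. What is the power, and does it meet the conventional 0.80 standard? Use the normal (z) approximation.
Power ≈ 0.61; the study is underpowered (power < 0.80)

Power calculation (one-sample t-test, normal approximation):
z_β = d · √n - z_α
z_β = 0.35 · √30 - 1.645
z_β = 0.35 · 5.477 - 1.645
z_β = 0.272

Power = Φ(z_β) = Φ(0.272) ≈ 0.607

Effect size d = 0.35 is small by Cohen's convention (0.2/0.5/0.8).

Threshold: power ≥ 0.80 is conventionally adequate.
Power ≈ 0.61 → the study is underpowered (power < 0.80).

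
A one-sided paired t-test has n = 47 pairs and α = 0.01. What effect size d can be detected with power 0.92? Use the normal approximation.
d ≈ 0.54

Minimum detectable effect (paired t-test, normal approximation):
d = (z_α + z_β) / √n
d = (2.326 + 1.405) / √47
d = 3.731 / 6.856
d ≈ 0.54

By Cohen's convention (0.2 small / 0.5 medium / 0.8 large): medium effect.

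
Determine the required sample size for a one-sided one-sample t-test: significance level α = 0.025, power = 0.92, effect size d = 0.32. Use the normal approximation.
n = 111

Sample size formula (one-sample t-test, normal approximation):
n = ((z_α + z_β) / d)²

z_α = 1.960 (for α = 0.025, one-sided)
z_β = 1.405 (for power = 0.92)
d = 0.32

n = ((1.960 + 1.405) / 0.32)²
n = (10.516)²
n ≈ 110.59
Round up to the next whole number: n = 111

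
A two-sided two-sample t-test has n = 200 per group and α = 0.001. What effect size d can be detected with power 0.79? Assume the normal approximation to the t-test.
d ≈ 0.41

Minimum detectable effect (two-sample t-test, normal approximation):
d = (z_{α/2} + z_β) / √(n/2)
d = (3.291 + 0.806) / √(200/2)
d = 4.097 / 10.000
d ≈ 0.41

By Cohen's convention (0.2 small / 0.5 medium / 0.8 large): small effect.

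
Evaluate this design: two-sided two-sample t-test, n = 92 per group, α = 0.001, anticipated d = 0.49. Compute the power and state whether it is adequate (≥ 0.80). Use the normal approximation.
Power ≈ 0.51; the study is underpowered (power < 0.80)

Power calculation (two-sample t-test, normal approximation):
z_β = d · √(n/2) - z_{α/2}
z_β = 0.49 · √(92/2) - 3.291
z_β = 0.49 · 6.782 - 3.291
z_β = 0.033

Power = Φ(z_β) = Φ(0.033) ≈ 0.513

Effect size d = 0.49 is small by Cohen's convention (0.2/0.5/0.8).

Threshold: power ≥ 0.80 is conventionally adequate.
Power ≈ 0.51 → the study is underpowered (power < 0.80).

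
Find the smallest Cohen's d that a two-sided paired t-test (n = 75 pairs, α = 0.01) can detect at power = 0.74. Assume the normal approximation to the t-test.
d ≈ 0.37

Minimum detectable effect (paired t-test, normal approximation):
d = (z_{α/2} + z_β) / √n
d = (2.576 + 0.643) / √75
d = 3.219 / 8.660
d ≈ 0.37

By Cohen's convention (0.2 small / 0.5 medium / 0.8 large): small effect.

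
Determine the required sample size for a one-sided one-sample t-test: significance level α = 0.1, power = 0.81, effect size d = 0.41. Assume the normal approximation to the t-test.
n = 28

Sample size formula (one-sample t-test, normal approximation):
n = ((z_α + z_β) / d)²

z_α = 1.282 (for α = 0.1, one-sided)
z_β = 0.878 (for power = 0.81)
d = 0.41

n = ((1.282 + 0.878) / 0.41)²
n = (5.268)²
n ≈ 27.75
Round up to the next whole number: n = 28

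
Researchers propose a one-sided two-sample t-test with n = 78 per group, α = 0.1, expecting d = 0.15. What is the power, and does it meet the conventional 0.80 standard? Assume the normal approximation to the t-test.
Power ≈ 0.37; the study is underpowered (power < 0.80)

Power calculation (two-sample t-test, normal approximation):
z_β = d · √(n/2) - z_α
z_β = 0.15 · √(78/2) - 1.282
z_β = 0.15 · 6.245 - 1.282
z_β = -0.345

Power = Φ(z_β) = Φ(-0.345) ≈ 0.365

Effect size d = 0.15 is very small by Cohen's convention (0.2/0.5/0.8).

Threshold: power ≥ 0.80 is conventionally adequate.
Power ≈ 0.37 → the study is underpowered (power < 0.80).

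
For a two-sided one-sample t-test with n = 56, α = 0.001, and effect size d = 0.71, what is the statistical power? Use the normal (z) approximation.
Power ≈ 0.98

Power calculation (one-sample t-test, normal approximation):
z_β = d · √n - z_{α/2}
z_β = 0.71 · √56 - 3.291
z_β = 0.71 · 7.483 - 3.291
z_β = 2.023

Power = Φ(z_β) = Φ(2.023) ≈ 0.978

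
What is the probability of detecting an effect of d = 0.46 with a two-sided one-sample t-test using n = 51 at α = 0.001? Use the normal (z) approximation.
Power ≈ 0.50

Power calculation (one-sample t-test, normal approximation):
z_β = d · √n - z_{α/2}
z_β = 0.46 · √51 - 3.291
z_β = 0.46 · 7.141 - 3.291
z_β = -0.005

Power = Φ(z_β) = Φ(-0.005) ≈ 0.498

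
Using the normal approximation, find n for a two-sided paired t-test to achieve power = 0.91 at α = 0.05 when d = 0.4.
n = 69 pairs

Sample size formula (paired t-test, normal approximation):
n = ((z_{α/2} + z_β) / d)²

z_{α/2} = 1.960 (for α = 0.05, two-sided)
z_β = 1.341 (for power = 0.91)
d = 0.4

n = ((1.960 + 1.341) / 0.4)²
n = (8.253)²
n ≈ 68.11
Round up to the next whole number: n = 69 pairs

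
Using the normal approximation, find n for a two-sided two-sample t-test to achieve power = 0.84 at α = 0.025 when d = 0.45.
n = 104 per group

Sample size formula (two-sample t-test, normal approximation):
n = 2 · ((z_{α/2} + z_β) / d)²

z_{α/2} = 2.241 (for α = 0.025, two-sided)
z_β = 0.994 (for power = 0.84)
d = 0.45

n = 2 · ((2.241 + 0.994) / 0.45)²
n = 2 · (7.189)²
n ≈ 103.36
Round up to the next whole number: n = 104 per group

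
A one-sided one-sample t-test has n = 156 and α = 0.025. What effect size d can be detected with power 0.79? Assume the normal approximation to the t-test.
d ≈ 0.22

Minimum detectable effect (one-sample t-test, normal approximation):
d = (z_α + z_β) / √n
d = (1.960 + 0.806) / √156
d = 2.766 / 12.490
d ≈ 0.22

By Cohen's convention (0.2 small / 0.5 medium / 0.8 large): small effect.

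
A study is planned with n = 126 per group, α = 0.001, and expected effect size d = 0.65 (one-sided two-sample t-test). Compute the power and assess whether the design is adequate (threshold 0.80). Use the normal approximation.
Power ≈ 0.98; the study is adequately powered (power ≥ 0.80)

Power calculation (two-sample t-test, normal approximation):
z_β = d · √(n/2) - z_α
z_β = 0.65 · √(126/2) - 3.090
z_β = 0.65 · 7.937 - 3.090
z_β = 2.069

Power = Φ(z_β) = Φ(2.069) ≈ 0.981

Effect size d = 0.65 is medium by Cohen's convention (0.2/0.5/0.8).

Threshold: power ≥ 0.80 is conventionally adequate.
Power ≈ 0.98 → the study is adequately powered (power ≥ 0.80).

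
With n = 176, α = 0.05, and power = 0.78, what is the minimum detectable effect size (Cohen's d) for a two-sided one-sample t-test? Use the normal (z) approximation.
d ≈ 0.21

Minimum detectable effect (one-sample t-test, normal approximation):
d = (z_{α/2} + z_β) / √n
d = (1.960 + 0.772) / √176
d = 2.732 / 13.266
d ≈ 0.21

By Cohen's convention (0.2 small / 0.5 medium / 0.8 large): small effect.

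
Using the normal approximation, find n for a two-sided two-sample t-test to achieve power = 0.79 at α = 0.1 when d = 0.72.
n = 24 per group

Sample size formula (two-sample t-test, normal approximation):
n = 2 · ((z_{α/2} + z_β) / d)²

z_{α/2} = 1.645 (for α = 0.1, two-sided)
z_β = 0.806 (for power = 0.79)
d = 0.72

n = 2 · ((1.645 + 0.806) / 0.72)²
n = 2 · (3.404)²
n ≈ 23.17
Round up to the next whole number: n = 24 per group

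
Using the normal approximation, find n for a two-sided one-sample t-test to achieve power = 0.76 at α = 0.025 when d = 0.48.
n = 38

Sample size formula (one-sample t-test, normal approximation):
n = ((z_{α/2} + z_β) / d)²

z_{α/2} = 2.241 (for α = 0.025, two-sided)
z_β = 0.706 (for power = 0.76)
d = 0.48

n = ((2.241 + 0.706) / 0.48)²
n = (6.140)²
n ≈ 37.70
Round up to the next whole number: n = 38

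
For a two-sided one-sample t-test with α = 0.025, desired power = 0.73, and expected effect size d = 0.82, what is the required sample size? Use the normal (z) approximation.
n = 13

Sample size formula (one-sample t-test, normal approximation):
n = ((z_{α/2} + z_β) / d)²

z_{α/2} = 2.241 (for α = 0.025, two-sided)
z_β = 0.613 (for power = 0.73)
d = 0.82

n = ((2.241 + 0.613) / 0.82)²
n = (3.480)²
n ≈ 12.11
Round up to the next whole number: n = 13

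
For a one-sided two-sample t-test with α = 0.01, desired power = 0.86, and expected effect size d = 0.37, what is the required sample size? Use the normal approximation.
n = 170 per group

Sample size formula (two-sample t-test, normal approximation):
n = 2 · ((z_α + z_β) / d)²

z_α = 2.326 (for α = 0.01, one-sided)
z_β = 1.080 (for power = 0.86)
d = 0.37

n = 2 · ((2.326 + 1.080) / 0.37)²
n = 2 · (9.205)²
n ≈ 169.46
Round up to the next whole number: n = 170 per group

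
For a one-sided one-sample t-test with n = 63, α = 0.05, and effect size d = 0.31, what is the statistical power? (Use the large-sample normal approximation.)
Power ≈ 0.79

Power calculation (one-sample t-test, normal approximation):
z_β = d · √n - z_α
z_β = 0.31 · √63 - 1.645
z_β = 0.31 · 7.937 - 1.645
z_β = 0.816

Power = Φ(z_β) = Φ(0.816) ≈ 0.793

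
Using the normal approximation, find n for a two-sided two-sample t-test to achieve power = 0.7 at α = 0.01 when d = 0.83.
n = 28 per group

Sample size formula (two-sample t-test, normal approximation):
n = 2 · ((z_{α/2} + z_β) / d)²

z_{α/2} = 2.576 (for α = 0.01, two-sided)
z_β = 0.524 (for power = 0.7)
d = 0.83

n = 2 · ((2.576 + 0.524) / 0.83)²
n = 2 · (3.735)²
n ≈ 27.90
Round up to the next whole number: n = 28 per group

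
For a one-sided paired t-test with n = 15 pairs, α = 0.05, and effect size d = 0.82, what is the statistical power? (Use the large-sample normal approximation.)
Power ≈ 0.94

Power calculation (paired t-test, normal approximation):
z_β = d · √n - z_α
z_β = 0.82 · √15 - 1.645
z_β = 0.82 · 3.873 - 1.645
z_β = 1.531

Power = Φ(z_β) = Φ(1.531) ≈ 0.937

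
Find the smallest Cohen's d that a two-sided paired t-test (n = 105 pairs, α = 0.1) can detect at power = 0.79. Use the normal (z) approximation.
d ≈ 0.24

Minimum detectable effect (paired t-test, normal approximation):
d = (z_{α/2} + z_β) / √n
d = (1.645 + 0.806) / √105
d = 2.451 / 10.247
d ≈ 0.24

By Cohen's convention (0.2 small / 0.5 medium / 0.8 large): small effect.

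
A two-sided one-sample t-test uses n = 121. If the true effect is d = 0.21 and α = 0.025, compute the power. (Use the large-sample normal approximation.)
Power ≈ 0.53

Power calculation (one-sample t-test, normal approximation):
z_β = d · √n - z_{α/2}
z_β = 0.21 · √121 - 2.241
z_β = 0.21 · 11.000 - 2.241
z_β = 0.069

Power = Φ(z_β) = Φ(0.069) ≈ 0.527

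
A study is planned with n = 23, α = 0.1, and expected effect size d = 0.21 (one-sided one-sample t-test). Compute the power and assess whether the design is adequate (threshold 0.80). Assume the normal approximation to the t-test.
Power ≈ 0.39; the study is underpowered (power < 0.80)

Power calculation (one-sample t-test, normal approximation):
z_β = d · √n - z_α
z_β = 0.21 · √23 - 1.282
z_β = 0.21 · 4.796 - 1.282
z_β = -0.274

Power = Φ(z_β) = Φ(-0.274) ≈ 0.392

Effect size d = 0.21 is small by Cohen's convention (0.2/0.5/0.8).

Threshold: power ≥ 0.80 is conventionally adequate.
Power ≈ 0.39 → the study is underpowered (power < 0.80).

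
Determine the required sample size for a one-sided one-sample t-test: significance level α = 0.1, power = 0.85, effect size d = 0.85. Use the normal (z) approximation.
n = 8

Sample size formula (one-sample t-test, normal approximation):
n = ((z_α + z_β) / d)²

z_α = 1.282 (for α = 0.1, one-sided)
z_β = 1.036 (for power = 0.85)
d = 0.85

n = ((1.282 + 1.036) / 0.85)²
n = (2.727)²
n ≈ 7.44
Round up to the next whole number: n = 8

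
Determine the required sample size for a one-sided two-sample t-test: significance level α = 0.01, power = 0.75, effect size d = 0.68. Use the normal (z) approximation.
n = 39 per group

Sample size formula (two-sample t-test, normal approximation):
n = 2 · ((z_α + z_β) / d)²

z_α = 2.326 (for α = 0.01, one-sided)
z_β = 0.674 (for power = 0.75)
d = 0.68

n = 2 · ((2.326 + 0.674) / 0.68)²
n = 2 · (4.412)²
n ≈ 38.93
Round up to the next whole number: n = 39 per group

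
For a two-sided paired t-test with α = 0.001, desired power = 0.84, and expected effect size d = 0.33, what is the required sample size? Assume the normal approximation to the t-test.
n = 169 pairs

Sample size formula (paired t-test, normal approximation):
n = ((z_{α/2} + z_β) / d)²

z_{α/2} = 3.291 (for α = 0.001, two-sided)
z_β = 0.994 (for power = 0.84)
d = 0.33

n = ((3.291 + 0.994) / 0.33)²
n = (12.985)²
n ≈ 168.61
Round up to the next whole number: n = 169 pairs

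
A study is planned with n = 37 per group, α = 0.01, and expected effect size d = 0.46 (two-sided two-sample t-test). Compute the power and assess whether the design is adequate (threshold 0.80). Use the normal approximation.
Power ≈ 0.28; the study is underpowered (power < 0.80)

Power calculation (two-sample t-test, normal approximation):
z_β = d · √(n/2) - z_{α/2}
z_β = 0.46 · √(37/2) - 2.576
z_β = 0.46 · 4.301 - 2.576
z_β = -0.597

Power = Φ(z_β) = Φ(-0.597) ≈ 0.275

Effect size d = 0.46 is small by Cohen's convention (0.2/0.5/0.8).

Threshold: power ≥ 0.80 is conventionally adequate.
Power ≈ 0.28 → the study is underpowered (power < 0.80).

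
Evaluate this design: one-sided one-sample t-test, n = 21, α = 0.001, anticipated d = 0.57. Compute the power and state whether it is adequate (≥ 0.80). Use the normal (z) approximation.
Power ≈ 0.32; the study is underpowered (power < 0.80)

Power calculation (one-sample t-test, normal approximation):
z_β = d · √n - z_α
z_β = 0.57 · √21 - 3.090
z_β = 0.57 · 4.583 - 3.090
z_β = -0.478

Power = Φ(z_β) = Φ(-0.478) ≈ 0.316

Effect size d = 0.57 is medium by Cohen's convention (0.2/0.5/0.8).

Threshold: power ≥ 0.80 is conventionally adequate.
Power ≈ 0.32 → the study is underpowered (power < 0.80).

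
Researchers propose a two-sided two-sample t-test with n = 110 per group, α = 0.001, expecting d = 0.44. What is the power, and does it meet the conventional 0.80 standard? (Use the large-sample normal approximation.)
Power ≈ 0.49; the study is underpowered (power < 0.80)

Power calculation (two-sample t-test, normal approximation):
z_β = d · √(n/2) - z_{α/2}
z_β = 0.44 · √(110/2) - 3.291
z_β = 0.44 · 7.416 - 3.291
z_β = -0.027

Power = Φ(z_β) = Φ(-0.027) ≈ 0.489

Effect size d = 0.44 is small by Cohen's convention (0.2/0.5/0.8).

Threshold: power ≥ 0.80 is conventionally adequate.
Power ≈ 0.49 → the study is underpowered (power < 0.80).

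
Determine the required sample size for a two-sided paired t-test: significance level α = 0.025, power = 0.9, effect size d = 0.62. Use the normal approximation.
n = 33 pairs

Sample size formula (paired t-test, normal approximation):
n = ((z_{α/2} + z_β) / d)²

z_{α/2} = 2.241 (for α = 0.025, two-sided)
z_β = 1.282 (for power = 0.9)
d = 0.62

n = ((2.241 + 1.282) / 0.62)²
n = (5.682)²
n ≈ 32.29
Round up to the next whole number: n = 33 pairs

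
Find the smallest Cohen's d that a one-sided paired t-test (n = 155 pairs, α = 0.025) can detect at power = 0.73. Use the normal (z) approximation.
d ≈ 0.21

Minimum detectable effect (paired t-test, normal approximation):
d = (z_α + z_β) / √n
d = (1.960 + 0.613) / √155
d = 2.573 / 12.450
d ≈ 0.21

By Cohen's convention (0.2 small / 0.5 medium / 0.8 large): small effect.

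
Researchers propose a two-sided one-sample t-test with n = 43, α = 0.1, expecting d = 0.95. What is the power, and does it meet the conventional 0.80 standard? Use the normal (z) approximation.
Power ≈ 1.00; the study is adequately powered (power ≥ 0.80)

Power calculation (one-sample t-test, normal approximation):
z_β = d · √n - z_{α/2}
z_β = 0.95 · √43 - 1.645
z_β = 0.95 · 6.557 - 1.645
z_β = 4.585

Power = Φ(z_β) = Φ(4.585) ≈ 1.000

Effect size d = 0.95 is large by Cohen's convention (0.2/0.5/0.8).

Threshold: power ≥ 0.80 is conventionally adequate.
Power ≈ 1.00 → the study is adequately powered (power ≥ 0.80).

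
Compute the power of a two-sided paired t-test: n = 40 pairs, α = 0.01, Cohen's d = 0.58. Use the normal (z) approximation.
Power ≈ 0.86

Power calculation (paired t-test, normal approximation):
z_β = d · √n - z_{α/2}
z_β = 0.58 · √40 - 2.576
z_β = 0.58 · 6.325 - 2.576
z_β = 1.092

Power = Φ(z_β) = Φ(1.092) ≈ 0.863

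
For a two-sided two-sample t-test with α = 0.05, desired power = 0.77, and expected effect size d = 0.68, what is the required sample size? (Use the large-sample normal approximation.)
n = 32 per group

Sample size formula (two-sample t-test, normal approximation):
n = 2 · ((z_{α/2} + z_β) / d)²

z_{α/2} = 1.960 (for α = 0.05, two-sided)
z_β = 0.739 (for power = 0.77)
d = 0.68

n = 2 · ((1.960 + 0.739) / 0.68)²
n = 2 · (3.969)²
n ≈ 31.51
Round up to the next whole number: n = 32 per group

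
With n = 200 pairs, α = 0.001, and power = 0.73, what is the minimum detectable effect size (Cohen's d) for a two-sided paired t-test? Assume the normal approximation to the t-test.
d ≈ 0.28

Minimum detectable effect (paired t-test, normal approximation):
d = (z_{α/2} + z_β) / √n
d = (3.291 + 0.613) / √200
d = 3.903 / 14.142
d ≈ 0.28

By Cohen's convention (0.2 small / 0.5 medium / 0.8 large): small effect.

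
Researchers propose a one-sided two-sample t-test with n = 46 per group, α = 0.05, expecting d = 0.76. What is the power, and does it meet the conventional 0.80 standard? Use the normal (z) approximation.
Power ≈ 0.98; the study is adequately powered (power ≥ 0.80)

Power calculation (two-sample t-test, normal approximation):
z_β = d · √(n/2) - z_α
z_β = 0.76 · √(46/2) - 1.645
z_β = 0.76 · 4.796 - 1.645
z_β = 2.000

Power = Φ(z_β) = Φ(2.000) ≈ 0.977

Effect size d = 0.76 is medium by Cohen's convention (0.2/0.5/0.8).

Threshold: power ≥ 0.80 is conventionally adequate.
Power ≈ 0.98 → the study is adequately powered (power ≥ 0.80).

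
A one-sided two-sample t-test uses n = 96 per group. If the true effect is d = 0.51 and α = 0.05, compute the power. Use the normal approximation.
Power ≈ 0.97

Power calculation (two-sample t-test, normal approximation):
z_β = d · √(n/2) - z_α
z_β = 0.51 · √(96/2) - 1.645
z_β = 0.51 · 6.928 - 1.645
z_β = 1.889

Power = Φ(z_β) = Φ(1.889) ≈ 0.971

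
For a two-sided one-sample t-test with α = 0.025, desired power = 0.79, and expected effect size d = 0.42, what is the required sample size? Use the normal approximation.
n = 53

Sample size formula (one-sample t-test, normal approximation):
n = ((z_{α/2} + z_β) / d)²

z_{α/2} = 2.241 (for α = 0.025, two-sided)
z_β = 0.806 (for power = 0.79)
d = 0.42

n = ((2.241 + 0.806) / 0.42)²
n = (7.255)²
n ≈ 52.64
Round up to the next whole number: n = 53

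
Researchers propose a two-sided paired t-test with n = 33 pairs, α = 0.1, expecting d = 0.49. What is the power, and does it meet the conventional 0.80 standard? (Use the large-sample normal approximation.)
Power ≈ 0.88; the study is adequately powered (power ≥ 0.80)

Power calculation (paired t-test, normal approximation):
z_β = d · √n - z_{α/2}
z_β = 0.49 · √33 - 1.645
z_β = 0.49 · 5.745 - 1.645
z_β = 1.170

Power = Φ(z_β) = Φ(1.170) ≈ 0.879

Effect size d = 0.49 is small by Cohen's convention (0.2/0.5/0.8).

Threshold: power ≥ 0.80 is conventionally adequate.
Power ≈ 0.88 → the study is adequately powered (power ≥ 0.80).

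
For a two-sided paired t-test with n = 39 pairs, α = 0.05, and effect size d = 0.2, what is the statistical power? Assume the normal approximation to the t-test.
Power ≈ 0.24

Power calculation (paired t-test, normal approximation):
z_β = d · √n - z_{α/2}
z_β = 0.2 · √39 - 1.960
z_β = 0.2 · 6.245 - 1.960
z_β = -0.711

Power = Φ(z_β) = Φ(-0.711) ≈ 0.239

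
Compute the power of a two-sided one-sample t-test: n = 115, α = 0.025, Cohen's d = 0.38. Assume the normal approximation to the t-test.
Power ≈ 0.97

Power calculation (one-sample t-test, normal approximation):
z_β = d · √n - z_{α/2}
z_β = 0.38 · √115 - 2.241
z_β = 0.38 · 10.724 - 2.241
z_β = 1.834

Power = Φ(z_β) = Φ(1.834) ≈ 0.967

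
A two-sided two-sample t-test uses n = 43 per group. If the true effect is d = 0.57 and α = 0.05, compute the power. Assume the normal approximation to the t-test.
Power ≈ 0.75

Power calculation (two-sample t-test, normal approximation):
z_β = d · √(n/2) - z_{α/2}
z_β = 0.57 · √(43/2) - 1.960
z_β = 0.57 · 4.637 - 1.960
z_β = 0.683

Power = Φ(z_β) = Φ(0.683) ≈ 0.753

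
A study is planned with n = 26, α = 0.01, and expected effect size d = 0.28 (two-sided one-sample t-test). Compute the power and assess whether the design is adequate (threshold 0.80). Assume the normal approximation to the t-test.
Power ≈ 0.13; the study is underpowered (power < 0.80)

Power calculation (one-sample t-test, normal approximation):
z_β = d · √n - z_{α/2}
z_β = 0.28 · √26 - 2.576
z_β = 0.28 · 5.099 - 2.576
z_β = -1.148

Power = Φ(z_β) = Φ(-1.148) ≈ 0.125

Effect size d = 0.28 is small by Cohen's convention (0.2/0.5/0.8).

Threshold: power ≥ 0.80 is conventionally adequate.
Power ≈ 0.13 → the study is underpowered (power < 0.80).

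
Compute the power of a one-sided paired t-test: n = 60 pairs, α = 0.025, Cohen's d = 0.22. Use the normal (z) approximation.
Power ≈ 0.40

Power calculation (paired t-test, normal approximation):
z_β = d · √n - z_α
z_β = 0.22 · √60 - 1.960
z_β = 0.22 · 7.746 - 1.960
z_β = -0.256

Power = Φ(z_β) = Φ(-0.256) ≈ 0.399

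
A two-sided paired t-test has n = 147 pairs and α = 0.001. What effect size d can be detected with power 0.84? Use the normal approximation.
d ≈ 0.35

Minimum detectable effect (paired t-test, normal approximation):
d = (z_{α/2} + z_β) / √n
d = (3.291 + 0.994) / √147
d = 4.285 / 12.124
d ≈ 0.35

By Cohen's convention (0.2 small / 0.5 medium / 0.8 large): small effect.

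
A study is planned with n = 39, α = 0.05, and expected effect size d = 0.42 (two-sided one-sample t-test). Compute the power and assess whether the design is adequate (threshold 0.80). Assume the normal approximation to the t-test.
Power ≈ 0.75; the study is underpowered (power < 0.80)

Power calculation (one-sample t-test, normal approximation):
z_β = d · √n - z_{α/2}
z_β = 0.42 · √39 - 1.960
z_β = 0.42 · 6.245 - 1.960
z_β = 0.663

Power = Φ(z_β) = Φ(0.663) ≈ 0.746

Effect size d = 0.42 is small by Cohen's convention (0.2/0.5/0.8).

Threshold: power ≥ 0.80 is conventionally adequate.
Power ≈ 0.75 → the study is underpowered (power < 0.80).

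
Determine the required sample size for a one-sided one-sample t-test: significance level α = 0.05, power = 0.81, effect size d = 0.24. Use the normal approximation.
n = 111

Sample size formula (one-sample t-test, normal approximation):
n = ((z_α + z_β) / d)²

z_α = 1.645 (for α = 0.05, one-sided)
z_β = 0.878 (for power = 0.81)
d = 0.24

n = ((1.645 + 0.878) / 0.24)²
n = (10.513)²
n ≈ 110.52
Round up to the next whole number: n = 111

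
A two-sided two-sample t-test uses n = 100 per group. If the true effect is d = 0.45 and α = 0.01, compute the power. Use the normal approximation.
Power ≈ 0.73

Power calculation (two-sample t-test, normal approximation):
z_β = d · √(n/2) - z_{α/2}
z_β = 0.45 · √(100/2) - 2.576
z_β = 0.45 · 7.071 - 2.576
z_β = 0.606

Power = Φ(z_β) = Φ(0.606) ≈ 0.728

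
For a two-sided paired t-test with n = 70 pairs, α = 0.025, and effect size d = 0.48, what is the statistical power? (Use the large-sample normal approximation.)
Power ≈ 0.96

Power calculation (paired t-test, normal approximation):
z_β = d · √n - z_{α/2}
z_β = 0.48 · √70 - 2.241
z_β = 0.48 · 8.367 - 2.241
z_β = 1.775

Power = Φ(z_β) = Φ(1.775) ≈ 0.962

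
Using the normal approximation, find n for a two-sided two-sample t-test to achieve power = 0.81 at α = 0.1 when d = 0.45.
n = 63 per group

Sample size formula (two-sample t-test, normal approximation):
n = 2 · ((z_{α/2} + z_β) / d)²

z_{α/2} = 1.645 (for α = 0.1, two-sided)
z_β = 0.878 (for power = 0.81)
d = 0.45

n = 2 · ((1.645 + 0.878) / 0.45)²
n = 2 · (5.607)²
n ≈ 62.88
Round up to the next whole number: n = 63 per group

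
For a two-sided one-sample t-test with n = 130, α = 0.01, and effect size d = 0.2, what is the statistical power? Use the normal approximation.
Power ≈ 0.38

Power calculation (one-sample t-test, normal approximation):
z_β = d · √n - z_{α/2}
z_β = 0.2 · √130 - 2.576
z_β = 0.2 · 11.402 - 2.576
z_β = -0.295

Power = Φ(z_β) = Φ(-0.295) ≈ 0.384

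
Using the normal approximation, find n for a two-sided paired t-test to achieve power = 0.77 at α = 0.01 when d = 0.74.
n = 21 pairs

Sample size formula (paired t-test, normal approximation):
n = ((z_{α/2} + z_β) / d)²

z_{α/2} = 2.576 (for α = 0.01, two-sided)
z_β = 0.739 (for power = 0.77)
d = 0.74

n = ((2.576 + 0.739) / 0.74)²
n = (4.480)²
n ≈ 20.07
Round up to the next whole number: n = 21 pairs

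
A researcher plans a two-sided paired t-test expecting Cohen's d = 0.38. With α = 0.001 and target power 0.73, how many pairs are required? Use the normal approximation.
n = 106 pairs

Sample size formula (paired t-test, normal approximation):
n = ((z_{α/2} + z_β) / d)²

z_{α/2} = 3.291 (for α = 0.001, two-sided)
z_β = 0.613 (for power = 0.73)
d = 0.38

n = ((3.291 + 0.613) / 0.38)²
n = (10.274)²
n ≈ 105.56
Round up to the next whole number: n = 106 pairs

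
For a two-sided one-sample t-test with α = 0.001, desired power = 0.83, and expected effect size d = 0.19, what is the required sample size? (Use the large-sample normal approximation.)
n = 500

Sample size formula (one-sample t-test, normal approximation):
n = ((z_{α/2} + z_β) / d)²

z_{α/2} = 3.291 (for α = 0.001, two-sided)
z_β = 0.954 (for power = 0.83)
d = 0.19

n = ((3.291 + 0.954) / 0.19)²
n = (22.342)²
n ≈ 499.16
Round up to the next whole number: n = 500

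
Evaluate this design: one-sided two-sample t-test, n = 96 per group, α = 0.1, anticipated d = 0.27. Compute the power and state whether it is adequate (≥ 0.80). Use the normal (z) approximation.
Power ≈ 0.72; the study is underpowered (power < 0.80)

Power calculation (two-sample t-test, normal approximation):
z_β = d · √(n/2) - z_α
z_β = 0.27 · √(96/2) - 1.282
z_β = 0.27 · 6.928 - 1.282
z_β = 0.589

Power = Φ(z_β) = Φ(0.589) ≈ 0.722

Effect size d = 0.27 is small by Cohen's convention (0.2/0.5/0.8).

Threshold: power ≥ 0.80 is conventionally adequate.
Power ≈ 0.72 → the study is underpowered (power < 0.80).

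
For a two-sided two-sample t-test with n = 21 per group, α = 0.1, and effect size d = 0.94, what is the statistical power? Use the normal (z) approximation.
Power ≈ 0.92

Power calculation (two-sample t-test, normal approximation):
z_β = d · √(n/2) - z_{α/2}
z_β = 0.94 · √(21/2) - 1.645
z_β = 0.94 · 3.240 - 1.645
z_β = 1.401

Power = Φ(z_β) = Φ(1.401) ≈ 0.919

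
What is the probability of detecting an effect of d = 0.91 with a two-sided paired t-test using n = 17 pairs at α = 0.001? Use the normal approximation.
Power ≈ 0.68

Power calculation (paired t-test, normal approximation):
z_β = d · √n - z_{α/2}
z_β = 0.91 · √17 - 3.291
z_β = 0.91 · 4.123 - 3.291
z_β = 0.461

Power = Φ(z_β) = Φ(0.461) ≈ 0.678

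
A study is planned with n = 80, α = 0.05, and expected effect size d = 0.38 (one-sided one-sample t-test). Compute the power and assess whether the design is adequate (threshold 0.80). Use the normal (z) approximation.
Power ≈ 0.96; the study is adequately powered (power ≥ 0.80)

Power calculation (one-sample t-test, normal approximation):
z_β = d · √n - z_α
z_β = 0.38 · √80 - 1.645
z_β = 0.38 · 8.944 - 1.645
z_β = 1.754

Power = Φ(z_β) = Φ(1.754) ≈ 0.960

Effect size d = 0.38 is small by Cohen's convention (0.2/0.5/0.8).

Threshold: power ≥ 0.80 is conventionally adequate.
Power ≈ 0.96 → the study is adequately powered (power ≥ 0.80).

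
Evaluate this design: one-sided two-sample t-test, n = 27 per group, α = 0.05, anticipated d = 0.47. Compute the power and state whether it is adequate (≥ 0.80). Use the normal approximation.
Power ≈ 0.53; the study is underpowered (power < 0.80)

Power calculation (two-sample t-test, normal approximation):
z_β = d · √(n/2) - z_α
z_β = 0.47 · √(27/2) - 1.645
z_β = 0.47 · 3.674 - 1.645
z_β = 0.082

Power = Φ(z_β) = Φ(0.082) ≈ 0.533

Effect size d = 0.47 is small by Cohen's convention (0.2/0.5/0.8).

Threshold: power ≥ 0.80 is conventionally adequate.
Power ≈ 0.53 → the study is underpowered (power < 0.80).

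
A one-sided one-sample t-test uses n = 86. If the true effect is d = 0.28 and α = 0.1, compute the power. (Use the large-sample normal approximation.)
Power ≈ 0.91

Power calculation (one-sample t-test, normal approximation):
z_β = d · √n - z_α
z_β = 0.28 · √86 - 1.282
z_β = 0.28 · 9.274 - 1.282
z_β = 1.315

Power = Φ(z_β) = Φ(1.315) ≈ 0.906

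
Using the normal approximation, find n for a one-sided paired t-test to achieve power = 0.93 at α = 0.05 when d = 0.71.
n = 20 pairs

Sample size formula (paired t-test, normal approximation):
n = ((z_α + z_β) / d)²

z_α = 1.645 (for α = 0.05, one-sided)
z_β = 1.476 (for power = 0.93)
d = 0.71

n = ((1.645 + 1.476) / 0.71)²
n = (4.396)²
n ≈ 19.32
Round up to the next whole number: n = 20 pairs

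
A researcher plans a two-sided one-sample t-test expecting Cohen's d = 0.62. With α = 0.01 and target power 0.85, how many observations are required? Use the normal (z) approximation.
n = 34

Sample size formula (one-sample t-test, normal approximation):
n = ((z_{α/2} + z_β) / d)²

z_{α/2} = 2.576 (for α = 0.01, two-sided)
z_β = 1.036 (for power = 0.85)
d = 0.62

n = ((2.576 + 1.036) / 0.62)²
n = (5.826)²
n ≈ 33.94
Round up to the next whole number: n = 34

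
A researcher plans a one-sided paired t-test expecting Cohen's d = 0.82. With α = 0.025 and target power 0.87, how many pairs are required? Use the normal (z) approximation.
n = 15 pairs

Sample size formula (paired t-test, normal approximation):
n = ((z_α + z_β) / d)²

z_α = 1.960 (for α = 0.025, one-sided)
z_β = 1.126 (for power = 0.87)
d = 0.82

n = ((1.960 + 1.126) / 0.82)²
n = (3.763)²
n ≈ 14.16
Round up to the next whole number: n = 15 pairs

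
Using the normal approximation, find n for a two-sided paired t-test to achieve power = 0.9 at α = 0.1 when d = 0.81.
n = 14 pairs

Sample size formula (paired t-test, normal approximation):
n = ((z_{α/2} + z_β) / d)²

z_{α/2} = 1.645 (for α = 0.1, two-sided)
z_β = 1.282 (for power = 0.9)
d = 0.81

n = ((1.645 + 1.282) / 0.81)²
n = (3.614)²
n ≈ 13.06
Round up to the next whole number: n = 14 pairs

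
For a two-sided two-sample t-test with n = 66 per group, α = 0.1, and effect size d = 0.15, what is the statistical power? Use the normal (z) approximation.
Power ≈ 0.22

Power calculation (two-sample t-test, normal approximation):
z_β = d · √(n/2) - z_{α/2}
z_β = 0.15 · √(66/2) - 1.645
z_β = 0.15 · 5.745 - 1.645
z_β = -0.783

Power = Φ(z_β) = Φ(-0.783) ≈ 0.217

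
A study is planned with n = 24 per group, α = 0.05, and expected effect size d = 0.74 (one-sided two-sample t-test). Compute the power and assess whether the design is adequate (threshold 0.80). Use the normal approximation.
Power ≈ 0.82; the study is adequately powered (power ≥ 0.80)

Power calculation (two-sample t-test, normal approximation):
z_β = d · √(n/2) - z_α
z_β = 0.74 · √(24/2) - 1.645
z_β = 0.74 · 3.464 - 1.645
z_β = 0.919

Power = Φ(z_β) = Φ(0.919) ≈ 0.821

Effect size d = 0.74 is medium by Cohen's convention (0.2/0.5/0.8).

Threshold: power ≥ 0.80 is conventionally adequate.
Power ≈ 0.82 → the study is adequately powered (power ≥ 0.80).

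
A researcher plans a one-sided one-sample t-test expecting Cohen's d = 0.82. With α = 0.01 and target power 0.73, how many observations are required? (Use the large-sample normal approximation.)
n = 13

Sample size formula (one-sample t-test, normal approximation):
n = ((z_α + z_β) / d)²

z_α = 2.326 (for α = 0.01, one-sided)
z_β = 0.613 (for power = 0.73)
d = 0.82

n = ((2.326 + 0.613) / 0.82)²
n = (3.584)²
n ≈ 12.85
Round up to the next whole number: n = 13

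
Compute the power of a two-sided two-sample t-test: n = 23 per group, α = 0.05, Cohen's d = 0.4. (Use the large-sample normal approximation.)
Power ≈ 0.27

Power calculation (two-sample t-test, normal approximation):
z_β = d · √(n/2) - z_{α/2}
z_β = 0.4 · √(23/2) - 1.960
z_β = 0.4 · 3.391 - 1.960
z_β = -0.603

Power = Φ(z_β) = Φ(-0.603) ≈ 0.273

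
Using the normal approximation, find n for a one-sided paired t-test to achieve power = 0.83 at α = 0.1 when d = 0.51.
n = 20 pairs

Sample size formula (paired t-test, normal approximation):
n = ((z_α + z_β) / d)²

z_α = 1.282 (for α = 0.1, one-sided)
z_β = 0.954 (for power = 0.83)
d = 0.51

n = ((1.282 + 0.954) / 0.51)²
n = (4.384)²
n ≈ 19.22
Round up to the next whole number: n = 20 pairs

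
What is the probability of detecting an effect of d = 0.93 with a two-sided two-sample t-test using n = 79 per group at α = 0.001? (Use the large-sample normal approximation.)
Power ≈ 0.99

Power calculation (two-sample t-test, normal approximation):
z_β = d · √(n/2) - z_{α/2}
z_β = 0.93 · √(79/2) - 3.291
z_β = 0.93 · 6.285 - 3.291
z_β = 2.554

Power = Φ(z_β) = Φ(2.554) ≈ 0.995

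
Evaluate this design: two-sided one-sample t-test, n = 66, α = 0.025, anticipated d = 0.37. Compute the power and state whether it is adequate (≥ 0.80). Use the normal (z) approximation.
Power ≈ 0.78; the study is underpowered (power < 0.80)

Power calculation (one-sample t-test, normal approximation):
z_β = d · √n - z_{α/2}
z_β = 0.37 · √66 - 2.241
z_β = 0.37 · 8.124 - 2.241
z_β = 0.764

Power = Φ(z_β) = Φ(0.764) ≈ 0.778

Effect size d = 0.37 is small by Cohen's convention (0.2/0.5/0.8).

Threshold: power ≥ 0.80 is conventionally adequate.
Power ≈ 0.78 → the study is underpowered (power < 0.80).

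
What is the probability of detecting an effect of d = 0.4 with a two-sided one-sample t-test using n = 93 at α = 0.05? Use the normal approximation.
Power ≈ 0.97

Power calculation (one-sample t-test, normal approximation):
z_β = d · √n - z_{α/2}
z_β = 0.4 · √93 - 1.960
z_β = 0.4 · 9.644 - 1.960
z_β = 1.897

Power = Φ(z_β) = Φ(1.897) ≈ 0.971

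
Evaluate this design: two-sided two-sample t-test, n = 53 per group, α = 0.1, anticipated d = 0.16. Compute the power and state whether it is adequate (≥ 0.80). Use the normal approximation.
Power ≈ 0.21; the study is underpowered (power < 0.80)

Power calculation (two-sample t-test, normal approximation):
z_β = d · √(n/2) - z_{α/2}
z_β = 0.16 · √(53/2) - 1.645
z_β = 0.16 · 5.148 - 1.645
z_β = -0.821

Power = Φ(z_β) = Φ(-0.821) ≈ 0.206

Effect size d = 0.16 is very small by Cohen's convention (0.2/0.5/0.8).

Threshold: power ≥ 0.80 is conventionally adequate.
Power ≈ 0.21 → the study is underpowered (power < 0.80).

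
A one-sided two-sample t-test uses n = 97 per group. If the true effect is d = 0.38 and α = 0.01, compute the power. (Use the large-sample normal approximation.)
Power ≈ 0.63

Power calculation (two-sample t-test, normal approximation):
z_β = d · √(n/2) - z_α
z_β = 0.38 · √(97/2) - 2.326
z_β = 0.38 · 6.964 - 2.326
z_β = 0.320

Power = Φ(z_β) = Φ(0.320) ≈ 0.626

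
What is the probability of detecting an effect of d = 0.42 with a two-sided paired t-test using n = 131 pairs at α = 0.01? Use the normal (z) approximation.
Power ≈ 0.99

Power calculation (paired t-test, normal approximation):
z_β = d · √n - z_{α/2}
z_β = 0.42 · √131 - 2.576
z_β = 0.42 · 11.446 - 2.576
z_β = 2.231

Power = Φ(z_β) = Φ(2.231) ≈ 0.987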